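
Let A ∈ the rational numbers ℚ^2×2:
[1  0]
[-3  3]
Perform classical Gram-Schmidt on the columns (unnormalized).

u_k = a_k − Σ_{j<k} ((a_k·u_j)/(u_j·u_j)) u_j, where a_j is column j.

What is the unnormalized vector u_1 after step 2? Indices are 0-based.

Step 1: u_0 = a_0 = (1, -3).
Step 2: u_1 = a_1 − (-9/10)·u_0 = (9/10, 3/10).

u_1 = (9/10, 3/10)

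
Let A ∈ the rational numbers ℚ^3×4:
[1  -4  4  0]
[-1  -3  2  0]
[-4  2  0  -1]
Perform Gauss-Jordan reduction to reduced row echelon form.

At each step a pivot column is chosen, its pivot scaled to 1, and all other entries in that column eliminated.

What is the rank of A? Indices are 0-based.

step 1: normalize row 0 (÷1) = (1, -4, 4, 0)
  row 1: subtract -1×row0 = (0, -7, 6, 0)
  row 2: subtract -4×row0 = (0, -14, 16, -1)
step 2: normalize row 1 (÷-7) = (0, 1, -6/7, 0)
  row 0: subtract -4×row1 = (1, 0, 4/7, 0)
  row 2: subtract -14×row1 = (0, 0, 4, -1)
step 3: normalize row 2 (÷4) = (0, 0, 1, -1/4)
  row 0: subtract 4/7×row2 = (1, 0, 0, 1/7)
  row 1: subtract -6/7×row2 = (0, 1, 0, -3/14)

rank = 3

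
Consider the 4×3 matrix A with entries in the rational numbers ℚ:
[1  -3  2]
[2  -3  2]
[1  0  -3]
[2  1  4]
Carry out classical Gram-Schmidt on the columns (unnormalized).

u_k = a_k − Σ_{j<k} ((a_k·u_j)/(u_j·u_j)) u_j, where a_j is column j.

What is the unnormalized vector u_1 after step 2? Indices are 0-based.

Step 1: u_0 = a_0 = (1, 2, 1, 2).
Step 2: u_1 = a_1 − (-7/10)·u_0 = (-23/10, -8/5, 7/10, 12/5).

u_1 = (-23/10, -8/5, 7/10, 12/5)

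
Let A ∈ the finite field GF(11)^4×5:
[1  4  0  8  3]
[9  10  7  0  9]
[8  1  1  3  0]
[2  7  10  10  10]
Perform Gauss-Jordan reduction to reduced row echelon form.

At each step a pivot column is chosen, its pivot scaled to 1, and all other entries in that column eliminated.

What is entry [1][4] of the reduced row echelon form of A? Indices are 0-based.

M[1][4] = 5

step 1: normalize row 0 (÷1) = (1, 4, 0, 8, 3)
  row 1: subtract 9×row0 = (0, 7, 7, 5, 4)
  row 2: subtract 8×row0 = (0, 2, 1, 5, 9)
  row 3: subtract 2×row0 = (0, 10, 10, 5, 4)
step 2: normalize row 1 (÷7) = (0, 1, 1, 7, 10)
  row 0: subtract 4×row1 = (1, 0, 7, 2, 7)
  row 2: subtract 2×row1 = (0, 0, 10, 2, 0)
  row 3: subtract 10×row1 = (0, 0, 0, 1, 3)
step 3: normalize row 2 (÷10) = (0, 0, 1, 9, 0)
  row 0: subtract 7×row2 = (1, 0, 0, 5, 7)
  row 1: subtract 1×row2 = (0, 1, 0, 9, 10)
step 4: normalize row 3 (÷1) = (0, 0, 0, 1, 3)
  row 0: subtract 5×row3 = (1, 0, 0, 0, 3)
  row 1: subtract 9×row3 = (0, 1, 0, 0, 5)
  row 2: subtract 9×row3 = (0, 0, 1, 0, 6)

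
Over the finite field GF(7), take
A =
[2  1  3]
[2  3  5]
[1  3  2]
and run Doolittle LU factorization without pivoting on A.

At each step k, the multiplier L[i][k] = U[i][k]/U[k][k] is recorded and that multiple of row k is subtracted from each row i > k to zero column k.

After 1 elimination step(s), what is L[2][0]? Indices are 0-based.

L[2][0] = 4

Step 1: pivot at (0,0) is 2.
  row1 ← row1 − (1)·row0  ⇒  L[1][0]=1, U row1=(0, 2, 2)
  row2 ← row2 − (4)·row0  ⇒  L[2][0]=4, U row2=(0, 6, 4)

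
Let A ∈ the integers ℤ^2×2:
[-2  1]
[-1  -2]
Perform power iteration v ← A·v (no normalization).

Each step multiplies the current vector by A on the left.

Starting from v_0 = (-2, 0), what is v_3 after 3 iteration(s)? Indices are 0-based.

v_0 = (-2, 0).
v_1 = A·v_0 = (4, 2).
v_2 = A·v_1 = (-6, -8).
v_3 = A·v_2 = (4, 22).

v_3 = (4, 22)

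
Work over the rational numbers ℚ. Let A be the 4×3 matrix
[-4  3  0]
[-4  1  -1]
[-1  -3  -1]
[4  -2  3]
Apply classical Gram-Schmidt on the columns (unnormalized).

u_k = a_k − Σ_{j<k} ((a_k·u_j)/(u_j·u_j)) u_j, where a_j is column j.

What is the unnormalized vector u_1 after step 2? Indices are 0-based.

Step 1: u_0 = a_0 = (-4, -4, -1, 4).
Step 2: u_1 = a_1 − (-3/7)·u_0 = (9/7, -5/7, -24/7, -2/7).

u_1 = (9/7, -5/7, -24/7, -2/7)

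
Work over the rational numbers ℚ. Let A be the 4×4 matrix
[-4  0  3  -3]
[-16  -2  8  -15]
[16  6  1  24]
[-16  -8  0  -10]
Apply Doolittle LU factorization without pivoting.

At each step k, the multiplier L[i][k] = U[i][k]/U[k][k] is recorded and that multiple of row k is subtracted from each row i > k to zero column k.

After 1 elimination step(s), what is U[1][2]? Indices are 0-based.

U[1][2] = -4

[col 0] pivot -4
  R1 -= 4*R0 → (0, -2, -4, -3)  (L[1][0] := 4)
  R2 -= -4*R0 → (0, 6, 13, 12)  (L[2][0] := -4)
  R3 -= 4*R0 → (0, -8, -12, 2)  (L[3][0] := 4)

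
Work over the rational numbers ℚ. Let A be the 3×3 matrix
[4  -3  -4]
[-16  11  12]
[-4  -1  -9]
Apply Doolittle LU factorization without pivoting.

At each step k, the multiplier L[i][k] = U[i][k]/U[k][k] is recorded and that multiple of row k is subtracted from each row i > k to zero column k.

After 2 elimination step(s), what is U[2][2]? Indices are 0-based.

U[2][2] = 3

Step 1: pivot at (0,0) is 4.
  row1 ← row1 − (-4)·row0  ⇒  L[1][0]=-4, U row1=(0, -1, -4)
  row2 ← row2 − (-1)·row0  ⇒  L[2][0]=-1, U row2=(0, -4, -13)
Step 2: pivot at (1,1) is -1.
  row2 ← row2 − (4)·row1  ⇒  L[2][1]=4, U row2=(0, 0, 3)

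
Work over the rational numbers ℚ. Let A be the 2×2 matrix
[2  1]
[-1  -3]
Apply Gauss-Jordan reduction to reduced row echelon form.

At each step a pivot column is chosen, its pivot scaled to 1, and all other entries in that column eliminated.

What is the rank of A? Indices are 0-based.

[1] R0 /= 2  ⇒  (1, 1/2)
     R1 -= -1·R0  ⇒  (0, -5/2)
[2] R1 /= -5/2  ⇒  (0, 1)
     R0 -= 1/2·R1  ⇒  (1, 0)

rank = 2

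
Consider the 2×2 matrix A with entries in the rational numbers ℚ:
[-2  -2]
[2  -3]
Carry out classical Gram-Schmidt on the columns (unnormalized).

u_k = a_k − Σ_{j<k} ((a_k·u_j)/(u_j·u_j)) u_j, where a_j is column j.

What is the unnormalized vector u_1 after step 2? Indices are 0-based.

u_1 = (-5/2, -5/2)

Step 1: u_0 = a_0 = (-2, 2).
Step 2: u_1 = a_1 − (-1/4)·u_0 = (-5/2, -5/2).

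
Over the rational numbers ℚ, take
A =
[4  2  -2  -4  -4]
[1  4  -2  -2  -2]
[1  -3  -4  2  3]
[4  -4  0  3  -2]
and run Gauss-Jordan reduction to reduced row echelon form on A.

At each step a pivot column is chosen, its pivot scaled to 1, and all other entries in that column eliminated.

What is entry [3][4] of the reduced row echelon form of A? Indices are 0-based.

[1] R0 /= 4  ⇒  (1, 1/2, -1/2, -1, -1)
     R1 -= 1·R0  ⇒  (0, 7/2, -3/2, -1, -1)
     R2 -= 1·R0  ⇒  (0, -7/2, -7/2, 3, 4)
     R3 -= 4·R0  ⇒  (0, -6, 2, 7, 2)
[2] R1 /= 7/2  ⇒  (0, 1, -3/7, -2/7, -2/7)
     R0 -= 1/2·R1  ⇒  (1, 0, -2/7, -6/7, -6/7)
     R2 -= -7/2·R1  ⇒  (0, 0, -5, 2, 3)
     R3 -= -6·R1  ⇒  (0, 0, -4/7, 37/7, 2/7)
[3] R2 /= -5  ⇒  (0, 0, 1, -2/5, -3/5)
     R0 -= -2/7·R2  ⇒  (1, 0, 0, -34/35, -36/35)
     R1 -= -3/7·R2  ⇒  (0, 1, 0, -16/35, -19/35)
     R3 -= -4/7·R2  ⇒  (0, 0, 0, 177/35, -2/35)
[4] R3 /= 177/35  ⇒  (0, 0, 0, 1, -2/177)
     R0 -= -34/35·R3  ⇒  (1, 0, 0, 0, -184/177)
     R1 -= -16/35·R3  ⇒  (0, 1, 0, 0, -97/177)
     R2 -= -2/5·R3  ⇒  (0, 0, 1, 0, -107/177)

M[3][4] = -2/177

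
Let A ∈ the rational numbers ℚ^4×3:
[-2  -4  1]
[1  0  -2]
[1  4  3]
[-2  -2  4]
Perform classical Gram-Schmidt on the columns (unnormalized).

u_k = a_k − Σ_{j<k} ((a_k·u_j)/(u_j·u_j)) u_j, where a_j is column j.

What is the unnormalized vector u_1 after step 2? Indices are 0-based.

u_1 = (-4/5, -8/5, 12/5, 6/5)

Step 1: u_0 = a_0 = (-2, 1, 1, -2).
Step 2: u_1 = a_1 − (8/5)·u_0 = (-4/5, -8/5, 12/5, 6/5).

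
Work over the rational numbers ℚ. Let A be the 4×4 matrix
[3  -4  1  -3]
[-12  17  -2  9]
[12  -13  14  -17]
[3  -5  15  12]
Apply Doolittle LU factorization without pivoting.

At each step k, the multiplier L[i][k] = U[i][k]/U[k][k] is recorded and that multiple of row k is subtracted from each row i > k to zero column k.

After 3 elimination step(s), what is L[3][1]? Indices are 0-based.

[col 0] pivot 3
  R1 -= -4*R0 → (0, 1, 2, -3)  (L[1][0] := -4)
  R2 -= 4*R0 → (0, 3, 10, -5)  (L[2][0] := 4)
  R3 -= 1*R0 → (0, -1, 14, 15)  (L[3][0] := 1)
[col 1] pivot 1
  R2 -= 3*R1 → (0, 0, 4, 4)  (L[2][1] := 3)
  R3 -= -1*R1 → (0, 0, 16, 12)  (L[3][1] := -1)
[col 2] pivot 4
  R3 -= 4*R2 → (0, 0, 0, -4)  (L[3][2] := 4)

L[3][1] = -1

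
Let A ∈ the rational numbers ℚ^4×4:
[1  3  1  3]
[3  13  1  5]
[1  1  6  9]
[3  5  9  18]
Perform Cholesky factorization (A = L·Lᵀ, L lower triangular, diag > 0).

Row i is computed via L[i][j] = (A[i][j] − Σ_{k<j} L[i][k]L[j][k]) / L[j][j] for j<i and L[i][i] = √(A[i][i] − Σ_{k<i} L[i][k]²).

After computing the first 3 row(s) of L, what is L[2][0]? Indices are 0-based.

L[2][0] = 1

Step 1: L[0][0] = √(1) = 1.
  L[1][0] = (3) / L[0][0] = 3.
Step 2: L[1][1] = √(4) = 2.
  L[2][0] = (1) / L[0][0] = 1.
  L[2][1] = (-2) / L[1][1] = -1.
Step 3: L[2][2] = √(4) = 2.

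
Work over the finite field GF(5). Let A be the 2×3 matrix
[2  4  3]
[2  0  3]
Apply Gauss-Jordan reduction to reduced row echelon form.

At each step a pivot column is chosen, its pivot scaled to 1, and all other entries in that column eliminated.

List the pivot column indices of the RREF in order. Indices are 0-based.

step 1: normalize row 0 (÷2) = (1, 2, 4)
  row 1: subtract 2×row0 = (0, 1, 0)
step 2: normalize row 1 (÷1) = (0, 1, 0)
  row 0: subtract 2×row1 = (1, 0, 4)

pivot columns: 0, 1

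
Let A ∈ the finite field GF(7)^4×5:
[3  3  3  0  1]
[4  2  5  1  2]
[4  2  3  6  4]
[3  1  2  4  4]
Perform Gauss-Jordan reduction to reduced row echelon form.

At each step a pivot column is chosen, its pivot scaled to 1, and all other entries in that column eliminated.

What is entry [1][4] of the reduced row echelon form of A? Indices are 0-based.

[1] R0 /= 3  ⇒  (1, 1, 1, 0, 5)
     R1 -= 4·R0  ⇒  (0, 5, 1, 1, 3)
     R2 -= 4·R0  ⇒  (0, 5, 6, 6, 5)
     R3 -= 3·R0  ⇒  (0, 5, 6, 4, 3)
[2] R1 /= 5  ⇒  (0, 1, 3, 3, 2)
     R0 -= 1·R1  ⇒  (1, 0, 5, 4, 3)
     R2 -= 5·R1  ⇒  (0, 0, 5, 5, 2)
     R3 -= 5·R1  ⇒  (0, 0, 5, 3, 0)
[3] R2 /= 5  ⇒  (0, 0, 1, 1, 6)
     R0 -= 5·R2  ⇒  (1, 0, 0, 6, 1)
     R1 -= 3·R2  ⇒  (0, 1, 0, 0, 5)
     R3 -= 5·R2  ⇒  (0, 0, 0, 5, 5)
[4] R3 /= 5  ⇒  (0, 0, 0, 1, 1)
     R0 -= 6·R3  ⇒  (1, 0, 0, 0, 2)
     R2 -= 1·R3  ⇒  (0, 0, 1, 0, 5)

M[1][4] = 5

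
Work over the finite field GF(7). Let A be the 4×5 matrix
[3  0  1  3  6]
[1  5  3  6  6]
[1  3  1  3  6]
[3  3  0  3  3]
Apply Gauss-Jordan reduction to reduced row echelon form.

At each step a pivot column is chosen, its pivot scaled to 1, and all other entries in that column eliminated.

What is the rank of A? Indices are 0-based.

rank = 4

step 1: normalize row 0 (÷3) = (1, 0, 5, 1, 2)
  row 1: subtract 1×row0 = (0, 5, 5, 5, 4)
  row 2: subtract 1×row0 = (0, 3, 3, 2, 4)
  row 3: subtract 3×row0 = (0, 3, 6, 0, 4)
step 2: normalize row 1 (÷5) = (0, 1, 1, 1, 5)
  row 2: subtract 3×row1 = (0, 0, 0, 6, 3)
  row 3: subtract 3×row1 = (0, 0, 3, 4, 3)
step 3: exchange rows 2,3
step 3: normalize row 2 (÷3) = (0, 0, 1, 6, 1)
  row 0: subtract 5×row2 = (1, 0, 0, 6, 4)
  row 1: subtract 1×row2 = (0, 1, 0, 2, 4)
step 4: normalize row 3 (÷6) = (0, 0, 0, 1, 4)
  row 0: subtract 6×row3 = (1, 0, 0, 0, 1)
  row 1: subtract 2×row3 = (0, 1, 0, 0, 3)
  row 2: subtract 6×row3 = (0, 0, 1, 0, 5)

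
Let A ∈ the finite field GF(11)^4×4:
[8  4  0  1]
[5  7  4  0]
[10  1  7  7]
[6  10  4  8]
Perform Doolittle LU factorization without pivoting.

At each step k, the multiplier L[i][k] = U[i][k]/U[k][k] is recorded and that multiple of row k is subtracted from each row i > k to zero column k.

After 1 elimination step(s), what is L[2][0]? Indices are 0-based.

L[2][0] = 4

[col 0] pivot 8
  R1 -= 2*R0 → (0, 10, 4, 9)  (L[1][0] := 2)
  R2 -= 4*R0 → (0, 7, 7, 3)  (L[2][0] := 4)
  R3 -= 9*R0 → (0, 7, 4, 10)  (L[3][0] := 9)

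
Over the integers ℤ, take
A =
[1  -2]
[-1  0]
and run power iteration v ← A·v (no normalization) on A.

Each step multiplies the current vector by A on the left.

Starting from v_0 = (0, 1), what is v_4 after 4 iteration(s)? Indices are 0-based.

v_4 = (-10, 6)

v_0 = (0, 1).
v_1 = A·v_0 = (-2, 0).
v_2 = A·v_1 = (-2, 2).
v_3 = A·v_2 = (-6, 2).
v_4 = A·v_3 = (-10, 6).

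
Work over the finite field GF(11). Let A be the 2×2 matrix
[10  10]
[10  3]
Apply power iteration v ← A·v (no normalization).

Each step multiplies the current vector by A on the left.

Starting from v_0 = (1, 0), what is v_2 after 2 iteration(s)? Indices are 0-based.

v_2 = (2, 9)

v_0 = (1, 0).
v_1 = A·v_0 = (10, 10).
v_2 = A·v_1 = (2, 9).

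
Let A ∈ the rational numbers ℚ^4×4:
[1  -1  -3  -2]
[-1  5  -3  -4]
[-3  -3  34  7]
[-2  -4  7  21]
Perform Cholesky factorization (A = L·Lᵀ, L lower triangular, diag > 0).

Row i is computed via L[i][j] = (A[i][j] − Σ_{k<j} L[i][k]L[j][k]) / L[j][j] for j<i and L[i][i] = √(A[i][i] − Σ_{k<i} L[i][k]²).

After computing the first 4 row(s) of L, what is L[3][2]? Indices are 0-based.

L[3][2] = -2

Step 1: L[0][0] = √(1) = 1.
  L[1][0] = (-1) / L[0][0] = -1.
Step 2: L[1][1] = √(4) = 2.
  L[2][0] = (-3) / L[0][0] = -3.
  L[2][1] = (-6) / L[1][1] = -3.
Step 3: L[2][2] = √(16) = 4.
  L[3][0] = (-2) / L[0][0] = -2.
  L[3][1] = (-6) / L[1][1] = -3.
  L[3][2] = (-8) / L[2][2] = -2.
Step 4: L[3][3] = √(4) = 2.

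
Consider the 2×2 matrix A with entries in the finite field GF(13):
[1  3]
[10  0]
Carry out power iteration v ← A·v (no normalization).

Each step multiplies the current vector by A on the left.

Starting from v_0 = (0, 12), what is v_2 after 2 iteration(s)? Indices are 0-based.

v_0 = (0, 12).
v_1 = A·v_0 = (10, 0).
v_2 = A·v_1 = (10, 9).

v_2 = (10, 9)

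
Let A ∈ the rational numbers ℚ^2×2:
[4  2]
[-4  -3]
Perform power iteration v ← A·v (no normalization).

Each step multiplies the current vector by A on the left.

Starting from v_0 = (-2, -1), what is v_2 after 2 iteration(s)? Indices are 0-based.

v_0 = (-2, -1).
v_1 = A·v_0 = (-10, 11).
v_2 = A·v_1 = (-18, 7).

v_2 = (-18, 7)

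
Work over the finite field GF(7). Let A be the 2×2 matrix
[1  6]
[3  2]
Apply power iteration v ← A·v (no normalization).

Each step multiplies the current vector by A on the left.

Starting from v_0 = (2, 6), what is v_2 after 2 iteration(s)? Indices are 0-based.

v_2 = (6, 3)

v_0 = (2, 6).
v_1 = A·v_0 = (3, 4).
v_2 = A·v_1 = (6, 3).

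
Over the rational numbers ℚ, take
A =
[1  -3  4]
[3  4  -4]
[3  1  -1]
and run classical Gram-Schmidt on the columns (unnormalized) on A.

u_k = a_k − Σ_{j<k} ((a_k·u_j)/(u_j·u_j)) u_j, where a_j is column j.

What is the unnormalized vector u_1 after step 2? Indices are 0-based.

u_1 = (-69/19, 40/19, -17/19)

Step 1: u_0 = a_0 = (1, 3, 3).
Step 2: u_1 = a_1 − (12/19)·u_0 = (-69/19, 40/19, -17/19).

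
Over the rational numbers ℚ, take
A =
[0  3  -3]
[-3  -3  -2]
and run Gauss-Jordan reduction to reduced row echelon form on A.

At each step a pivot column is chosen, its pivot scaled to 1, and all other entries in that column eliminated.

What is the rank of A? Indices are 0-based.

step 1: exchange rows 0,1
step 1: normalize row 0 (÷-3) = (1, 1, 2/3)
step 2: normalize row 1 (÷3) = (0, 1, -1)
  row 0: subtract 1×row1 = (1, 0, 5/3)

rank = 2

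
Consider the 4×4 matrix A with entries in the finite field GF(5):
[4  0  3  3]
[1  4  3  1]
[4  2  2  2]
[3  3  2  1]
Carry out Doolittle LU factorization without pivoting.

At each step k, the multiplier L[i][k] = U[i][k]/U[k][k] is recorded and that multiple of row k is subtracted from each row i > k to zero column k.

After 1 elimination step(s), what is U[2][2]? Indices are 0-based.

U[2][2] = 4

k=0: U[0][0]=4
  eliminate (1,0): mult=4, new row 1: (0, 4, 1, 4); set L[1][0]=4
  eliminate (2,0): mult=1, new row 2: (0, 2, 4, 4); set L[2][0]=1
  eliminate (3,0): mult=2, new row 3: (0, 3, 1, 0); set L[3][0]=2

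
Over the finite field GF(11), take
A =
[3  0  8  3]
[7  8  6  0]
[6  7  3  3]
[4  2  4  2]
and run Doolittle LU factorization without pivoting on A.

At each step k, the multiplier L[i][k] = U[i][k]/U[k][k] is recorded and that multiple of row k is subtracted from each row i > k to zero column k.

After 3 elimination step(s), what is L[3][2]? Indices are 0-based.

Step 1: pivot at (0,0) is 3.
  row1 ← row1 − (6)·row0  ⇒  L[1][0]=6, U row1=(0, 8, 2, 4)
  row2 ← row2 − (2)·row0  ⇒  L[2][0]=2, U row2=(0, 7, 9, 8)
  row3 ← row3 − (5)·row0  ⇒  L[3][0]=5, U row3=(0, 2, 8, 9)
Step 2: pivot at (1,1) is 8.
  row2 ← row2 − (5)·row1  ⇒  L[2][1]=5, U row2=(0, 0, 10, 10)
  row3 ← row3 − (3)·row1  ⇒  L[3][1]=3, U row3=(0, 0, 2, 8)
Step 3: pivot at (2,2) is 10.
  row3 ← row3 − (9)·row2  ⇒  L[3][2]=9, U row3=(0, 0, 0, 6)

L[3][2] = 9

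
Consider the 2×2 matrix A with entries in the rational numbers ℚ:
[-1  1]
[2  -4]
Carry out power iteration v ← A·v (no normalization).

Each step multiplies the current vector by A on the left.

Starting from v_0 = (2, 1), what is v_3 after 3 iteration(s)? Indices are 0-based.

v_0 = (2, 1).
v_1 = A·v_0 = (-1, 0).
v_2 = A·v_1 = (1, -2).
v_3 = A·v_2 = (-3, 10).

v_3 = (-3, 10)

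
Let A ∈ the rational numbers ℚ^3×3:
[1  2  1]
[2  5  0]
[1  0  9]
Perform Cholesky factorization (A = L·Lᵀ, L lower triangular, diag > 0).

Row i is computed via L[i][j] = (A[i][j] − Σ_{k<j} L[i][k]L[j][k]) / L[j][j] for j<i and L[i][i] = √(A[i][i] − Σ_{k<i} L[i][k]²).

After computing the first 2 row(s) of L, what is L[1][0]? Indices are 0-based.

L[1][0] = 2

Step 1: L[0][0] = √(1) = 1.
  L[1][0] = (2) / L[0][0] = 2.
Step 2: L[1][1] = √(1) = 1.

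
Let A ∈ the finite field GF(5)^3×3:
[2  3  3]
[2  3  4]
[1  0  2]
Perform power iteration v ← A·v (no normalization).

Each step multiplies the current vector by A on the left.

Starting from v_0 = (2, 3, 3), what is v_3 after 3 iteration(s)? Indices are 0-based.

v_3 = (3, 1, 4)

v_0 = (2, 3, 3).
v_1 = A·v_0 = (2, 0, 3).
v_2 = A·v_1 = (3, 1, 3).
v_3 = A·v_2 = (3, 1, 4).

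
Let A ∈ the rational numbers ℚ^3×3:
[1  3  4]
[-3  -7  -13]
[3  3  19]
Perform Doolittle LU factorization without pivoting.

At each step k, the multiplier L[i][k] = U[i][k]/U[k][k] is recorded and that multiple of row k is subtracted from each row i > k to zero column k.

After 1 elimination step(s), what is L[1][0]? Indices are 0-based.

L[1][0] = -3

[col 0] pivot 1
  R1 -= -3*R0 → (0, 2, -1)  (L[1][0] := -3)
  R2 -= 3*R0 → (0, -6, 7)  (L[2][0] := 3)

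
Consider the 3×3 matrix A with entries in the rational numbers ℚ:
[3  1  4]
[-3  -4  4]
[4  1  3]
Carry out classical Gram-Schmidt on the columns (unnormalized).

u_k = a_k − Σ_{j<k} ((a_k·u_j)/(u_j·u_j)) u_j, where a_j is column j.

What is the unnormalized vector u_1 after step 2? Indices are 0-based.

Step 1: u_0 = a_0 = (3, -3, 4).
Step 2: u_1 = a_1 − (19/34)·u_0 = (-23/34, -79/34, -21/17).

u_1 = (-23/34, -79/34, -21/17)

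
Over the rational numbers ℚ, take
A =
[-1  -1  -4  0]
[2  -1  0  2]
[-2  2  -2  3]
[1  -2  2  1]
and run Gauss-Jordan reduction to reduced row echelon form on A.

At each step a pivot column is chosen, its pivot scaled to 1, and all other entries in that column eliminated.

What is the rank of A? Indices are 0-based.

[1] R0 /= -1  ⇒  (1, 1, 4, 0)
     R1 -= 2·R0  ⇒  (0, -3, -8, 2)
     R2 -= -2·R0  ⇒  (0, 4, 6, 3)
     R3 -= 1·R0  ⇒  (0, -3, -2, 1)
[2] R1 /= -3  ⇒  (0, 1, 8/3, -2/3)
     R0 -= 1·R1  ⇒  (1, 0, 4/3, 2/3)
     R2 -= 4·R1  ⇒  (0, 0, -14/3, 17/3)
     R3 -= -3·R1  ⇒  (0, 0, 6, -1)
[3] R2 /= -14/3  ⇒  (0, 0, 1, -17/14)
     R0 -= 4/3·R2  ⇒  (1, 0, 0, 16/7)
     R1 -= 8/3·R2  ⇒  (0, 1, 0, 18/7)
     R3 -= 6·R2  ⇒  (0, 0, 0, 44/7)
[4] R3 /= 44/7  ⇒  (0, 0, 0, 1)
     R0 -= 16/7·R3  ⇒  (1, 0, 0, 0)
     R1 -= 18/7·R3  ⇒  (0, 1, 0, 0)
     R2 -= -17/14·R3  ⇒  (0, 0, 1, 0)

rank = 4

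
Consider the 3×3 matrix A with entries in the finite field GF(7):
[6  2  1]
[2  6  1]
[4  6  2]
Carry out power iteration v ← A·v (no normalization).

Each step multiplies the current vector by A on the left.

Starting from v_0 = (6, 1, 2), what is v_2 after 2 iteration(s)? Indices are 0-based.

v_2 = (6, 3, 5)

v_0 = (6, 1, 2).
v_1 = A·v_0 = (5, 6, 6).
v_2 = A·v_1 = (6, 3, 5).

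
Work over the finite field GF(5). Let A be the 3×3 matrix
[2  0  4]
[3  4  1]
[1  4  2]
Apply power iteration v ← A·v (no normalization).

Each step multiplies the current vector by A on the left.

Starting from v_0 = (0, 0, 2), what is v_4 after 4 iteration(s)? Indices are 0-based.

v_4 = (1, 0, 4)

v_0 = (0, 0, 2).
v_1 = A·v_0 = (3, 2, 4).
v_2 = A·v_1 = (2, 1, 4).
v_3 = A·v_2 = (0, 4, 4).
v_4 = A·v_3 = (1, 0, 4).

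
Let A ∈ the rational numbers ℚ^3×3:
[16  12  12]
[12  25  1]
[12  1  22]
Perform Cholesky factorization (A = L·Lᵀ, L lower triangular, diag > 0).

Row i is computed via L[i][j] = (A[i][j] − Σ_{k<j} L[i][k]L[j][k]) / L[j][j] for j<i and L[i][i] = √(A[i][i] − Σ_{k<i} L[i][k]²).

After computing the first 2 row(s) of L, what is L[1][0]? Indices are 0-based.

L[1][0] = 3

Step 1: L[0][0] = √(16) = 4.
  L[1][0] = (12) / L[0][0] = 3.
Step 2: L[1][1] = √(16) = 4.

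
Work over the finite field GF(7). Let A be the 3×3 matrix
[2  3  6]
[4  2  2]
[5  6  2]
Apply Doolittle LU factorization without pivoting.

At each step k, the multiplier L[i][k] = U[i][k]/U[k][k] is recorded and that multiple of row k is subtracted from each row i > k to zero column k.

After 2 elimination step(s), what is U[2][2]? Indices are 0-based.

U[2][2] = 3

[col 0] pivot 2
  R1 -= 2*R0 → (0, 3, 4)  (L[1][0] := 2)
  R2 -= 6*R0 → (0, 2, 1)  (L[2][0] := 6)
[col 1] pivot 3
  R2 -= 3*R1 → (0, 0, 3)  (L[2][1] := 3)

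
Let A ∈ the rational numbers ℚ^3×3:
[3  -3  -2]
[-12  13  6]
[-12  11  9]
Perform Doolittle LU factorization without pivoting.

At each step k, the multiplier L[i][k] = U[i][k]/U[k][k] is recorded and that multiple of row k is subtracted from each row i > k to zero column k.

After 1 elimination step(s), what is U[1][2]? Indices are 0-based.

Step 1: pivot at (0,0) is 3.
  row1 ← row1 − (-4)·row0  ⇒  L[1][0]=-4, U row1=(0, 1, -2)
  row2 ← row2 − (-4)·row0  ⇒  L[2][0]=-4, U row2=(0, -1, 1)

U[1][2] = -2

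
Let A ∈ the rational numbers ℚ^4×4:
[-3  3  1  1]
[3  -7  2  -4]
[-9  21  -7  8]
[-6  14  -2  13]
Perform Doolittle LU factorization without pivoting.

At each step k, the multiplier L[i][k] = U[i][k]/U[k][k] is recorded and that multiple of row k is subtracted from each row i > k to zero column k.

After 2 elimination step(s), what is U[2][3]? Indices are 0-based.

k=0: U[0][0]=-3
  eliminate (1,0): mult=-1, new row 1: (0, -4, 3, -3); set L[1][0]=-1
  eliminate (2,0): mult=3, new row 2: (0, 12, -10, 5); set L[2][0]=3
  eliminate (3,0): mult=2, new row 3: (0, 8, -4, 11); set L[3][0]=2
k=1: U[1][1]=-4
  eliminate (2,1): mult=-3, new row 2: (0, 0, -1, -4); set L[2][1]=-3
  eliminate (3,1): mult=-2, new row 3: (0, 0, 2, 5); set L[3][1]=-2

U[2][3] = -4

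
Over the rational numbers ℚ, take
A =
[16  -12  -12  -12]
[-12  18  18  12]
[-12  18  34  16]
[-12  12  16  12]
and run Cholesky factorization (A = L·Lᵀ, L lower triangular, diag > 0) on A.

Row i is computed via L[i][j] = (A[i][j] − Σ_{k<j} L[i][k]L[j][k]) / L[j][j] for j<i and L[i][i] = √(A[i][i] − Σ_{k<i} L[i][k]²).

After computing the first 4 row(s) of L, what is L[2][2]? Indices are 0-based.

Step 1: L[0][0] = √(16) = 4.
  L[1][0] = (-12) / L[0][0] = -3.
Step 2: L[1][1] = √(9) = 3.
  L[2][0] = (-12) / L[0][0] = -3.
  L[2][1] = (9) / L[1][1] = 3.
Step 3: L[2][2] = √(16) = 4.
  L[3][0] = (-12) / L[0][0] = -3.
  L[3][1] = (3) / L[1][1] = 1.
  L[3][2] = (4) / L[2][2] = 1.
Step 4: L[3][3] = √(1) = 1.

L[2][2] = 4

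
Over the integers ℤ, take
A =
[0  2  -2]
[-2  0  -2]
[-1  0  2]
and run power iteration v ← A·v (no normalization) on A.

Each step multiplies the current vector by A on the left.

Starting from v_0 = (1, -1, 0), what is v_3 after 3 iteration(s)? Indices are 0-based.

v_3 = (12, 4, 2)

v_0 = (1, -1, 0).
v_1 = A·v_0 = (-2, -2, -1).
v_2 = A·v_1 = (-2, 6, 0).
v_3 = A·v_2 = (12, 4, 2).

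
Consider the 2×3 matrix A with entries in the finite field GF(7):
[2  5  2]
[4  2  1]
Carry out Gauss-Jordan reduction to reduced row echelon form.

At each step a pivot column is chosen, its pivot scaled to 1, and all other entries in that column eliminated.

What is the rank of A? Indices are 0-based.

rank = 2

pivot(0,0)=2: scale R0 → (1, 6, 1)
  clear (1,0): R1 −= (4)R0 → (0, 6, 4)
pivot(1,1)=6: scale R1 → (0, 1, 3)
  clear (0,1): R0 −= (6)R1 → (1, 0, 4)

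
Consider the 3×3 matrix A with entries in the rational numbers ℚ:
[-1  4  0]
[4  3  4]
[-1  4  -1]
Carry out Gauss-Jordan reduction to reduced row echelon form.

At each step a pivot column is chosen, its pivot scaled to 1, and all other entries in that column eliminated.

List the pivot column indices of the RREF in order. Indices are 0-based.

pivot columns: 0, 1, 2

pivot(0,0)=-1: scale R0 → (1, -4, 0)
  clear (1,0): R1 −= (4)R0 → (0, 19, 4)
  clear (2,0): R2 −= (-1)R0 → (0, 0, -1)
pivot(1,1)=19: scale R1 → (0, 1, 4/19)
  clear (0,1): R0 −= (-4)R1 → (1, 0, 16/19)
pivot(2,2)=-1: scale R2 → (0, 0, 1)
  clear (0,2): R0 −= (16/19)R2 → (1, 0, 0)
  clear (1,2): R1 −= (4/19)R2 → (0, 1, 0)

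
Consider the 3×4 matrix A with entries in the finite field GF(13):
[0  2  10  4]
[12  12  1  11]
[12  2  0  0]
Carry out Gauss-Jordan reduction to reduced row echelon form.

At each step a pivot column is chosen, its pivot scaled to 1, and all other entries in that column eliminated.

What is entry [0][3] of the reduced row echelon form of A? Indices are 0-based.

step 1: exchange rows 0,1
step 1: normalize row 0 (÷12) = (1, 1, 12, 2)
  row 2: subtract 12×row0 = (0, 3, 12, 2)
step 2: normalize row 1 (÷2) = (0, 1, 5, 2)
  row 0: subtract 1×row1 = (1, 0, 7, 0)
  row 2: subtract 3×row1 = (0, 0, 10, 9)
step 3: normalize row 2 (÷10) = (0, 0, 1, 10)
  row 0: subtract 7×row2 = (1, 0, 0, 8)
  row 1: subtract 5×row2 = (0, 1, 0, 4)

M[0][3] = 8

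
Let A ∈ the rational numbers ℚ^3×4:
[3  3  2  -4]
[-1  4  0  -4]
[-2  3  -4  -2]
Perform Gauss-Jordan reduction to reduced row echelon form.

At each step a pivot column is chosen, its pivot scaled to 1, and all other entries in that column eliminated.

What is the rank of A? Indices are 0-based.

[1] R0 /= 3  ⇒  (1, 1, 2/3, -4/3)
     R1 -= -1·R0  ⇒  (0, 5, 2/3, -16/3)
     R2 -= -2·R0  ⇒  (0, 5, -8/3, -14/3)
[2] R1 /= 5  ⇒  (0, 1, 2/15, -16/15)
     R0 -= 1·R1  ⇒  (1, 0, 8/15, -4/15)
     R2 -= 5·R1  ⇒  (0, 0, -10/3, 2/3)
[3] R2 /= -10/3  ⇒  (0, 0, 1, -1/5)
     R0 -= 8/15·R2  ⇒  (1, 0, 0, -4/25)
     R1 -= 2/15·R2  ⇒  (0, 1, 0, -26/25)

rank = 3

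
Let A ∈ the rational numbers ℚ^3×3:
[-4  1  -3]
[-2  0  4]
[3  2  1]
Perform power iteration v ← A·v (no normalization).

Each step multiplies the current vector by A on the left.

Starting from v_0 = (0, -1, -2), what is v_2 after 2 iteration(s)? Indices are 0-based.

v_2 = (-16, -26, -5)

v_0 = (0, -1, -2).
v_1 = A·v_0 = (5, -8, -4).
v_2 = A·v_1 = (-16, -26, -5).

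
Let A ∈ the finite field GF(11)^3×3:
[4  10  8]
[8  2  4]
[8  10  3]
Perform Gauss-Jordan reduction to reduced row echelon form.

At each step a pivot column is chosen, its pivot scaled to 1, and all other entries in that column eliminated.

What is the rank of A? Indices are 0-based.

rank = 3

pivot(0,0)=4: scale R0 → (1, 8, 2)
  clear (1,0): R1 −= (8)R0 → (0, 4, 10)
  clear (2,0): R2 −= (8)R0 → (0, 1, 9)
pivot(1,1)=4: scale R1 → (0, 1, 8)
  clear (0,1): R0 −= (8)R1 → (1, 0, 4)
  clear (2,1): R2 −= (1)R1 → (0, 0, 1)
pivot(2,2)=1: scale R2 → (0, 0, 1)
  clear (0,2): R0 −= (4)R2 → (1, 0, 0)
  clear (1,2): R1 −= (8)R2 → (0, 1, 0)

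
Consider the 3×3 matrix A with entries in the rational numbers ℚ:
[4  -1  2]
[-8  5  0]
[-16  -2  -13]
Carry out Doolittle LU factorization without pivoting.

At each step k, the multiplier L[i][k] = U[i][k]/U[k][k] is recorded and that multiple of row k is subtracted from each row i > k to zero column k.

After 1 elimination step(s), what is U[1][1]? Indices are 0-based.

k=0: U[0][0]=4
  eliminate (1,0): mult=-2, new row 1: (0, 3, 4); set L[1][0]=-2
  eliminate (2,0): mult=-4, new row 2: (0, -6, -5); set L[2][0]=-4

U[1][1] = 3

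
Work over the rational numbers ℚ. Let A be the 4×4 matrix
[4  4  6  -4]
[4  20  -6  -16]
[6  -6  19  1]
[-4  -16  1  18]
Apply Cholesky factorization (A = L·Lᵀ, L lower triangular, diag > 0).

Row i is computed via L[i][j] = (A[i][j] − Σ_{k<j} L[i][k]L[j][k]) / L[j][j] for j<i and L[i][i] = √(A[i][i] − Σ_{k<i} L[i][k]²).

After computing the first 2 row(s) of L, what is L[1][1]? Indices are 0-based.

Step 1: L[0][0] = √(4) = 2.
  L[1][0] = (4) / L[0][0] = 2.
Step 2: L[1][1] = √(16) = 4.

L[1][1] = 4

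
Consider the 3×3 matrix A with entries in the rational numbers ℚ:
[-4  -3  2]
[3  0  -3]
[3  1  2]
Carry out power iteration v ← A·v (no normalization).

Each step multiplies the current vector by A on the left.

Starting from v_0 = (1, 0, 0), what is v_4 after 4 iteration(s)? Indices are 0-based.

v_4 = (-140, -21, 87)

v_0 = (1, 0, 0).
v_1 = A·v_0 = (-4, 3, 3).
v_2 = A·v_1 = (13, -21, -3).
v_3 = A·v_2 = (5, 48, 12).
v_4 = A·v_3 = (-140, -21, 87).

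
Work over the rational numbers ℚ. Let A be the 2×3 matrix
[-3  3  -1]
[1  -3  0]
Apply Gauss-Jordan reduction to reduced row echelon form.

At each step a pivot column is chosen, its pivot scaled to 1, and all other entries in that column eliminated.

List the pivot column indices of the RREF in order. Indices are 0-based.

step 1: normalize row 0 (÷-3) = (1, -1, 1/3)
  row 1: subtract 1×row0 = (0, -2, -1/3)
step 2: normalize row 1 (÷-2) = (0, 1, 1/6)
  row 0: subtract -1×row1 = (1, 0, 1/2)

pivot columns: 0, 1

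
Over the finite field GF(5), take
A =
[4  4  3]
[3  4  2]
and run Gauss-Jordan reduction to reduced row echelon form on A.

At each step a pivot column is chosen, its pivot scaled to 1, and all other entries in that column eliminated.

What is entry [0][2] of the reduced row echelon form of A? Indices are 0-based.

[1] R0 /= 4  ⇒  (1, 1, 2)
     R1 -= 3·R0  ⇒  (0, 1, 1)
[2] R1 /= 1  ⇒  (0, 1, 1)
     R0 -= 1·R1  ⇒  (1, 0, 1)

M[0][2] = 1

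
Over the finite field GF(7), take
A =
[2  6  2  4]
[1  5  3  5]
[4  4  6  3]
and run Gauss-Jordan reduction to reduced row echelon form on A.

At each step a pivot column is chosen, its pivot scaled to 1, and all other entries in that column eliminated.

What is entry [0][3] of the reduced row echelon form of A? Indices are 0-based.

pivot(0,0)=2: scale R0 → (1, 3, 1, 2)
  clear (1,0): R1 −= (1)R0 → (0, 2, 2, 3)
  clear (2,0): R2 −= (4)R0 → (0, 6, 2, 2)
pivot(1,1)=2: scale R1 → (0, 1, 1, 5)
  clear (0,1): R0 −= (3)R1 → (1, 0, 5, 1)
  clear (2,1): R2 −= (6)R1 → (0, 0, 3, 0)
pivot(2,2)=3: scale R2 → (0, 0, 1, 0)
  clear (0,2): R0 −= (5)R2 → (1, 0, 0, 1)
  clear (1,2): R1 −= (1)R2 → (0, 1, 0, 5)

M[0][3] = 1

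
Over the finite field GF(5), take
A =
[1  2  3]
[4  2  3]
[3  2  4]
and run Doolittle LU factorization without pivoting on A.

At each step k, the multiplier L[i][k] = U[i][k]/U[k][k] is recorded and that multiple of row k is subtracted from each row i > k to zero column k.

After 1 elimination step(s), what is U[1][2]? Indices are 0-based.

U[1][2] = 1

k=0: U[0][0]=1
  eliminate (1,0): mult=4, new row 1: (0, 4, 1); set L[1][0]=4
  eliminate (2,0): mult=3, new row 2: (0, 1, 0); set L[2][0]=3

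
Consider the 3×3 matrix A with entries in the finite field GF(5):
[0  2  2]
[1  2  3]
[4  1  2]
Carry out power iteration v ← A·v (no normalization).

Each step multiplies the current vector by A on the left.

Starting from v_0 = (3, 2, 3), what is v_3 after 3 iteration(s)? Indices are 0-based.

v_0 = (3, 2, 3).
v_1 = A·v_0 = (0, 1, 0).
v_2 = A·v_1 = (2, 2, 1).
v_3 = A·v_2 = (1, 4, 2).

v_3 = (1, 4, 2)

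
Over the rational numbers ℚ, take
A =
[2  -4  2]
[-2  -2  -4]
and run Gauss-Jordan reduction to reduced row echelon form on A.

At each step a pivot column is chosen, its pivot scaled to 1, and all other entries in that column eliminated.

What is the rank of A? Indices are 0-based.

[1] R0 /= 2  ⇒  (1, -2, 1)
     R1 -= -2·R0  ⇒  (0, -6, -2)
[2] R1 /= -6  ⇒  (0, 1, 1/3)
     R0 -= -2·R1  ⇒  (1, 0, 5/3)

rank = 2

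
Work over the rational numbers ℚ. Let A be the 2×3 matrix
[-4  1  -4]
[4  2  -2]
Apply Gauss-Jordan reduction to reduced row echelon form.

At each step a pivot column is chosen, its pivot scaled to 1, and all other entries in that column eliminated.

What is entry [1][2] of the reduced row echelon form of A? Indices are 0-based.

[1] R0 /= -4  ⇒  (1, -1/4, 1)
     R1 -= 4·R0  ⇒  (0, 3, -6)
[2] R1 /= 3  ⇒  (0, 1, -2)
     R0 -= -1/4·R1  ⇒  (1, 0, 1/2)

M[1][2] = -2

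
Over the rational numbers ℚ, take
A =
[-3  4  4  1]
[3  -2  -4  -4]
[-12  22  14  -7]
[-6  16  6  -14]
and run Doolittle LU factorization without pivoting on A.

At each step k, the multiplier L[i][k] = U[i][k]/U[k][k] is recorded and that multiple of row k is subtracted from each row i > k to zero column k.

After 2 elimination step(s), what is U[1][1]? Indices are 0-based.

U[1][1] = 2

Step 1: pivot at (0,0) is -3.
  row1 ← row1 − (-1)·row0  ⇒  L[1][0]=-1, U row1=(0, 2, 0, -3)
  row2 ← row2 − (4)·row0  ⇒  L[2][0]=4, U row2=(0, 6, -2, -11)
  row3 ← row3 − (2)·row0  ⇒  L[3][0]=2, U row3=(0, 8, -2, -16)
Step 2: pivot at (1,1) is 2.
  row2 ← row2 − (3)·row1  ⇒  L[2][1]=3, U row2=(0, 0, -2, -2)
  row3 ← row3 − (4)·row1  ⇒  L[3][1]=4, U row3=(0, 0, -2, -4)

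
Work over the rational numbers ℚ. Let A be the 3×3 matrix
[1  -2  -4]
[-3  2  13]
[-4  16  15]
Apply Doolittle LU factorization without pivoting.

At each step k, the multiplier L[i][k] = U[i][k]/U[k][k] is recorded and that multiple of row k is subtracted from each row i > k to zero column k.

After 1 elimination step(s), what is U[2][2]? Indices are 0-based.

[col 0] pivot 1
  R1 -= -3*R0 → (0, -4, 1)  (L[1][0] := -3)
  R2 -= -4*R0 → (0, 8, -1)  (L[2][0] := -4)

U[2][2] = -1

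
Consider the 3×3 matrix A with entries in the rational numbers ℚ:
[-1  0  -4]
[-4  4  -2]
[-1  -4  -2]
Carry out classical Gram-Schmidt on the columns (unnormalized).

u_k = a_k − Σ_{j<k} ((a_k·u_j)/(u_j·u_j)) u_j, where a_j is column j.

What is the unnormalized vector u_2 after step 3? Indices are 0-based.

Step 1: u_0 = a_0 = (-1, -4, -1).
Step 2: u_1 = a_1 − (-2/3)·u_0 = (-2/3, 4/3, -14/3).
Step 3: u_2 = a_2 − (7/9)·u_0 − (7/18)·u_1 = (-80/27, 16/27, 16/27).

u_2 = (-80/27, 16/27, 16/27)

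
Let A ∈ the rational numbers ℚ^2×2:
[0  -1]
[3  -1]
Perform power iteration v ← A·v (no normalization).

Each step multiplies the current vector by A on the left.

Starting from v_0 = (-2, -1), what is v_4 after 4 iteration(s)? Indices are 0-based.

v_0 = (-2, -1).
v_1 = A·v_0 = (1, -5).
v_2 = A·v_1 = (5, 8).
v_3 = A·v_2 = (-8, 7).
v_4 = A·v_3 = (-7, -31).

v_4 = (-7, -31)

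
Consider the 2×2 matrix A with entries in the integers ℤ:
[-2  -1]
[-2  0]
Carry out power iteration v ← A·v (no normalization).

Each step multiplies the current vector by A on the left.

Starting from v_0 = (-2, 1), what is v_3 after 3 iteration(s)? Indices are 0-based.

v_0 = (-2, 1).
v_1 = A·v_0 = (3, 4).
v_2 = A·v_1 = (-10, -6).
v_3 = A·v_2 = (26, 20).

v_3 = (26, 20)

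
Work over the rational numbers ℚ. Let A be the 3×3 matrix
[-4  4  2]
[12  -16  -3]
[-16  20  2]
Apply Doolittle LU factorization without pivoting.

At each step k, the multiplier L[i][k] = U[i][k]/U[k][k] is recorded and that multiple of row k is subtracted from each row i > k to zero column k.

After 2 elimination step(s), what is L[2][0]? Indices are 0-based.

k=0: U[0][0]=-4
  eliminate (1,0): mult=-3, new row 1: (0, -4, 3); set L[1][0]=-3
  eliminate (2,0): mult=4, new row 2: (0, 4, -6); set L[2][0]=4
k=1: U[1][1]=-4
  eliminate (2,1): mult=-1, new row 2: (0, 0, -3); set L[2][1]=-1

L[2][0] = 4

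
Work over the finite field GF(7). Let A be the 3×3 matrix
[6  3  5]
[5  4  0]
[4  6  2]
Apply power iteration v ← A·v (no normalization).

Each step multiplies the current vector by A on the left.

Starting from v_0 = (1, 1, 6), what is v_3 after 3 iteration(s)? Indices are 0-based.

v_3 = (3, 0, 4)

v_0 = (1, 1, 6).
v_1 = A·v_0 = (4, 2, 1).
v_2 = A·v_1 = (0, 0, 2).
v_3 = A·v_2 = (3, 0, 4).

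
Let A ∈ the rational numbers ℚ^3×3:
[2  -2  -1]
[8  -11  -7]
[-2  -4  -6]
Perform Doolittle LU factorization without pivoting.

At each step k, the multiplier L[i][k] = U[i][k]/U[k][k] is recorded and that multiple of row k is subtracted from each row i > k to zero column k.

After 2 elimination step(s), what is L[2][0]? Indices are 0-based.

[col 0] pivot 2
  R1 -= 4*R0 → (0, -3, -3)  (L[1][0] := 4)
  R2 -= -1*R0 → (0, -6, -7)  (L[2][0] := -1)
[col 1] pivot -3
  R2 -= 2*R1 → (0, 0, -1)  (L[2][1] := 2)

L[2][0] = -1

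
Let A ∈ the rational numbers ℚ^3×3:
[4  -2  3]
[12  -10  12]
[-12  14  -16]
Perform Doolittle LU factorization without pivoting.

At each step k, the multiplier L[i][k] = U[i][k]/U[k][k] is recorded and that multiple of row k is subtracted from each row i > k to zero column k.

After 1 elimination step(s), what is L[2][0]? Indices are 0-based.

L[2][0] = -3

k=0: U[0][0]=4
  eliminate (1,0): mult=3, new row 1: (0, -4, 3); set L[1][0]=3
  eliminate (2,0): mult=-3, new row 2: (0, 8, -7); set L[2][0]=-3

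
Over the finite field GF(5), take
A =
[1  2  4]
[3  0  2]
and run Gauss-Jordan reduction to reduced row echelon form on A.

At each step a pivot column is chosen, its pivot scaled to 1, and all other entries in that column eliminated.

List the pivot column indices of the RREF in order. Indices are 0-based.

step 1: normalize row 0 (÷1) = (1, 2, 4)
  row 1: subtract 3×row0 = (0, 4, 0)
step 2: normalize row 1 (÷4) = (0, 1, 0)
  row 0: subtract 2×row1 = (1, 0, 4)

pivot columns: 0, 1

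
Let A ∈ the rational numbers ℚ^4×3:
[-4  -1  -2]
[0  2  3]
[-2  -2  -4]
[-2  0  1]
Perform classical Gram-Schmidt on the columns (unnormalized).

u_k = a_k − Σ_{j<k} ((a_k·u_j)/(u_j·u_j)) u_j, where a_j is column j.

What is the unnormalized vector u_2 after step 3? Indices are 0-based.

u_2 = (-5/19, -11/19, -17/38, 37/38)

Step 1: u_0 = a_0 = (-4, 0, -2, -2).
Step 2: u_1 = a_1 − (1/3)·u_0 = (1/3, 2, -4/3, 2/3).
Step 3: u_2 = a_2 − (7/12)·u_0 − (34/19)·u_1 = (-5/19, -11/19, -17/38, 37/38).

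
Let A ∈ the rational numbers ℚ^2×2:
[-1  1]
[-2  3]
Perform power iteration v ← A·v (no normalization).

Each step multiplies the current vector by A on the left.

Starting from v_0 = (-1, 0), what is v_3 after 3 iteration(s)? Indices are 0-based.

v_0 = (-1, 0).
v_1 = A·v_0 = (1, 2).
v_2 = A·v_1 = (1, 4).
v_3 = A·v_2 = (3, 10).

v_3 = (3, 10)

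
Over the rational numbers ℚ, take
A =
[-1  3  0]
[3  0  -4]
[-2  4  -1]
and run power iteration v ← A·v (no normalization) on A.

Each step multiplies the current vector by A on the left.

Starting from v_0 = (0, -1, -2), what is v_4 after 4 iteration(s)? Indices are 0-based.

v_4 = (-207, 302, -158)

v_0 = (0, -1, -2).
v_1 = A·v_0 = (-3, 8, -2).
v_2 = A·v_1 = (27, -1, 40).
v_3 = A·v_2 = (-30, -79, -98).
v_4 = A·v_3 = (-207, 302, -158).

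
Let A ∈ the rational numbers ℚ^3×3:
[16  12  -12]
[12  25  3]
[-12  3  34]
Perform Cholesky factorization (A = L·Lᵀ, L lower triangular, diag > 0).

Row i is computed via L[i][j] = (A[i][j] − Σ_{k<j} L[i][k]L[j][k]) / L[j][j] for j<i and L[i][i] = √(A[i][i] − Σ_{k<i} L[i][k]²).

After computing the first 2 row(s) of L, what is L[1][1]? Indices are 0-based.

L[1][1] = 4

Step 1: L[0][0] = √(16) = 4.
  L[1][0] = (12) / L[0][0] = 3.
Step 2: L[1][1] = √(16) = 4.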